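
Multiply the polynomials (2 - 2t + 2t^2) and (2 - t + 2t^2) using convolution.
Ascending coefficients: a = [2, -2, 2], b = [2, -1, 2]. c[0] = 2×2 = 4; c[1] = 2×-1 + -2×2 = -6; c[2] = 2×2 + -2×-1 + 2×2 = 10; c[3] = -2×2 + 2×-1 = -6; c[4] = 2×2 = 4. Result coefficients: [4, -6, 10, -6, 4] → 4 - 6t + 10t^2 - 6t^3 + 4t^4

4 - 6t + 10t^2 - 6t^3 + 4t^4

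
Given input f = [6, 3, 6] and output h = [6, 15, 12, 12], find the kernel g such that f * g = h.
Output length 4 = len(f) + len(g) - 1 ⇒ len(g) = 2. Solve g forward using g[k] = (h[k] - Σ_{i≥1} f[i]·g[k-i]) / f[0]: g[0] = h[0] / f[0] = 6 / 6 = 1; g[1] = (h[1] - 3×1) / f[0] = (15 - 3×1) / 6 = 2. So g = [1, 2]. Forward-check [6, 3, 6] * [1, 2]: h[0] = 6×1 = 6; h[1] = 6×2 + 3×1 = 15; h[2] = 3×2 + 6×1 = 12; h[3] = 6×2 = 12 → [6, 15, 12, 12] ✓

[1, 2]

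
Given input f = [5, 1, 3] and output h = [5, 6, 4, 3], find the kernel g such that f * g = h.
Output length 4 = len(f) + len(g) - 1 ⇒ len(g) = 2. Solve g forward using g[k] = (h[k] - Σ_{i≥1} f[i]·g[k-i]) / f[0]: g[0] = h[0] / f[0] = 5 / 5 = 1; g[1] = (h[1] - 1×1) / f[0] = (6 - 1×1) / 5 = 1. So g = [1, 1]. Forward-check [5, 1, 3] * [1, 1]: h[0] = 5×1 = 5; h[1] = 5×1 + 1×1 = 6; h[2] = 1×1 + 3×1 = 4; h[3] = 3×1 = 3 → [5, 6, 4, 3] ✓

[1, 1]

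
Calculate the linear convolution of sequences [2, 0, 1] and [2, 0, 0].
y[0] = 2×2 = 4; y[1] = 2×0 + 0×2 = 0; y[2] = 2×0 + 0×0 + 1×2 = 2; y[3] = 0×0 + 1×0 = 0; y[4] = 1×0 = 0

[4, 0, 2, 0, 0]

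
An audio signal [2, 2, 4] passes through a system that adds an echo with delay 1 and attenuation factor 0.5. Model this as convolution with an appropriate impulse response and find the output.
Direct-path + delayed-attenuated-path model → impulse response h = [1, 0.5] (1 at lag 0, 0.5 at lag 1). Output y[n] = x[n] + 0.5·x[n - 1] (with x[n] = 0 outside 0..2): y[0] = 2 + 0.5×0 = 2; y[1] = 2 + 0.5×2 = 3.0; y[2] = 4 + 0.5×2 = 5.0; y[3] = 0 + 0.5×4 = 2.0. So y = [2, 3.0, 5.0, 2.0]

[2, 3.0, 5.0, 2.0]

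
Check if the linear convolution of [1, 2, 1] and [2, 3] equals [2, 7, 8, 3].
Recompute linear convolution of [1, 2, 1] and [2, 3]: y[0] = 1×2 = 2; y[1] = 1×3 + 2×2 = 7; y[2] = 2×3 + 1×2 = 8; y[3] = 1×3 = 3 → [2, 7, 8, 3]. Given [2, 7, 8, 3] matches, so answer: Yes

Yes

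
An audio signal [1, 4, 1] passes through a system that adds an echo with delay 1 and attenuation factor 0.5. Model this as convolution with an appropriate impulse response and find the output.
Direct-path + delayed-attenuated-path model → impulse response h = [1, 0.5] (1 at lag 0, 0.5 at lag 1). Output y[n] = x[n] + 0.5·x[n - 1] (with x[n] = 0 outside 0..2): y[0] = 1 + 0.5×0 = 1; y[1] = 4 + 0.5×1 = 4.5; y[2] = 1 + 0.5×4 = 3.0; y[3] = 0 + 0.5×1 = 0.5. So y = [1, 4.5, 3.0, 0.5]

[1, 4.5, 3.0, 0.5]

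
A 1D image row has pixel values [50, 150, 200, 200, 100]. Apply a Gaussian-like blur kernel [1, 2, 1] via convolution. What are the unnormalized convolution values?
Convolve image row [50, 150, 200, 200, 100] with kernel [1, 2, 1]: y[0] = 50×1 = 50; y[1] = 50×2 + 150×1 = 250; y[2] = 50×1 + 150×2 + 200×1 = 550; y[3] = 150×1 + 200×2 + 200×1 = 750; y[4] = 200×1 + 200×2 + 100×1 = 700; y[5] = 200×1 + 100×2 = 400; y[6] = 100×1 = 100 → [50, 250, 550, 750, 700, 400, 100]. Normalization factor = sum(kernel) = 4.

[50, 250, 550, 750, 700, 400, 100]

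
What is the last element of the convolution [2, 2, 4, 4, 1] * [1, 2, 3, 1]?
Use y[k] = Σ_i a[i]·b[k-i] at k=7. y[7] = 1×1 = 1

1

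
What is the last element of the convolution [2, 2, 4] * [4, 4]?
Use y[k] = Σ_i a[i]·b[k-i] at k=3. y[3] = 4×4 = 16

16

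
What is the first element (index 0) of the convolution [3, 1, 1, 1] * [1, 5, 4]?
Use y[k] = Σ_i a[i]·b[k-i] at k=0. y[0] = 3×1 = 3

3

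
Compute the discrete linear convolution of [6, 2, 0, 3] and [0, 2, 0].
y[0] = 6×0 = 0; y[1] = 6×2 + 2×0 = 12; y[2] = 6×0 + 2×2 + 0×0 = 4; y[3] = 2×0 + 0×2 + 3×0 = 0; y[4] = 0×0 + 3×2 = 6; y[5] = 3×0 = 0

[0, 12, 4, 0, 6, 0]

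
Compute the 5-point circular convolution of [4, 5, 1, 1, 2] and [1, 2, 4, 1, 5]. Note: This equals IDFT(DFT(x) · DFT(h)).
Either evaluate y[k] = Σ_j x[j]·h[(k-j) mod 5] directly, or use IDFT(DFT(x) · DFT(h)). y[0] = 4×1 + 5×5 + 1×1 + 1×4 + 2×2 = 38; y[1] = 4×2 + 5×1 + 1×5 + 1×1 + 2×4 = 27; y[2] = 4×4 + 5×2 + 1×1 + 1×5 + 2×1 = 34; y[3] = 4×1 + 5×4 + 1×2 + 1×1 + 2×5 = 37; y[4] = 4×5 + 5×1 + 1×4 + 1×2 + 2×1 = 33. Result: [38, 27, 34, 37, 33]

[38, 27, 34, 37, 33]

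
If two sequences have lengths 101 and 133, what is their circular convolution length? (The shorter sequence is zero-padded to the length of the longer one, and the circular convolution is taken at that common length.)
Circular convolution (zero-padding the shorter input) has length max(m, n) = max(101, 133) = 133

133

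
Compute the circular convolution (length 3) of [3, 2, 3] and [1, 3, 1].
Use y[k] = Σ_j f[j]·g[(k-j) mod 3]. y[0] = 3×1 + 2×1 + 3×3 = 14; y[1] = 3×3 + 2×1 + 3×1 = 14; y[2] = 3×1 + 2×3 + 3×1 = 12. Result: [14, 14, 12]

[14, 14, 12]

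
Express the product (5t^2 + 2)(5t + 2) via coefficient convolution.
Ascending coefficients: a = [2, 0, 5], b = [2, 5]. c[0] = 2×2 = 4; c[1] = 2×5 + 0×2 = 10; c[2] = 0×5 + 5×2 = 10; c[3] = 5×5 = 25. Result coefficients: [4, 10, 10, 25] → 25t^3 + 10t^2 + 10t + 4

25t^3 + 10t^2 + 10t + 4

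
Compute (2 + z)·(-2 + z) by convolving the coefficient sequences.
Ascending coefficients: a = [2, 1], b = [-2, 1]. c[0] = 2×-2 = -4; c[1] = 2×1 + 1×-2 = 0; c[2] = 1×1 = 1. Result coefficients: [-4, 0, 1] → -4 + z^2

-4 + z^2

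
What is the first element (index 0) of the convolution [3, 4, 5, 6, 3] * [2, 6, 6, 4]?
Use y[k] = Σ_i a[i]·b[k-i] at k=0. y[0] = 3×2 = 6

6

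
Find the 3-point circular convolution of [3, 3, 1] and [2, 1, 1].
Use y[k] = Σ_j f[j]·g[(k-j) mod 3]. y[0] = 3×2 + 3×1 + 1×1 = 10; y[1] = 3×1 + 3×2 + 1×1 = 10; y[2] = 3×1 + 3×1 + 1×2 = 8. Result: [10, 10, 8]

[10, 10, 8]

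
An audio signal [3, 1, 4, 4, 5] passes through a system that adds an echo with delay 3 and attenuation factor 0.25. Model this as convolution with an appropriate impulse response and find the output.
Direct-path + delayed-attenuated-path model → impulse response h = [1, 0, 0, 0.25] (1 at lag 0, 0.25 at lag 3). Output y[n] = x[n] + 0.25·x[n - 3] (with x[n] = 0 outside 0..4): y[0] = 3 + 0.25×0 = 3; y[1] = 1 + 0.25×0 = 1; y[2] = 4 + 0.25×0 = 4; y[3] = 4 + 0.25×3 = 4.75; y[4] = 5 + 0.25×1 = 5.25; y[5] = 0 + 0.25×4 = 1.0; y[6] = 0 + 0.25×4 = 1.0; y[7] = 0 + 0.25×5 = 1.25. So y = [3, 1, 4, 4.75, 5.25, 1.0, 1.0, 1.25]

[3, 1, 4, 4.75, 5.25, 1.0, 1.0, 1.25]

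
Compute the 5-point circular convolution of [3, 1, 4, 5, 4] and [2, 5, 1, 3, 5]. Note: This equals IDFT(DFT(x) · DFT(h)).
Either evaluate y[k] = Σ_j x[j]·h[(k-j) mod 5] directly, or use IDFT(DFT(x) · DFT(h)). y[0] = 3×2 + 1×5 + 4×3 + 5×1 + 4×5 = 48; y[1] = 3×5 + 1×2 + 4×5 + 5×3 + 4×1 = 56; y[2] = 3×1 + 1×5 + 4×2 + 5×5 + 4×3 = 53; y[3] = 3×3 + 1×1 + 4×5 + 5×2 + 4×5 = 60; y[4] = 3×5 + 1×3 + 4×1 + 5×5 + 4×2 = 55. Result: [48, 56, 53, 60, 55]

[48, 56, 53, 60, 55]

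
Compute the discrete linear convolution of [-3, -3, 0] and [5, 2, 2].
y[0] = -3×5 = -15; y[1] = -3×2 + -3×5 = -21; y[2] = -3×2 + -3×2 + 0×5 = -12; y[3] = -3×2 + 0×2 = -6; y[4] = 0×2 = 0

[-15, -21, -12, -6, 0]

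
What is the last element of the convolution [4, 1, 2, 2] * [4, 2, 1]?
Use y[k] = Σ_i a[i]·b[k-i] at k=5. y[5] = 2×1 = 2

2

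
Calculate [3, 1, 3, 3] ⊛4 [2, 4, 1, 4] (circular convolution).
Use y[k] = Σ_j x[j]·h[(k-j) mod 4]. y[0] = 3×2 + 1×4 + 3×1 + 3×4 = 25; y[1] = 3×4 + 1×2 + 3×4 + 3×1 = 29; y[2] = 3×1 + 1×4 + 3×2 + 3×4 = 25; y[3] = 3×4 + 1×1 + 3×4 + 3×2 = 31. Result: [25, 29, 25, 31]

[25, 29, 25, 31]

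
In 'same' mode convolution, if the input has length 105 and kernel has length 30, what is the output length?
'Same' mode returns an output with the same length as the input: 105

105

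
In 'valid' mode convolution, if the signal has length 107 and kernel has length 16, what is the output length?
'Valid' mode counts only positions where the kernel fully overlaps the signal: m - n + 1 = 107 - 16 + 1 = 92

92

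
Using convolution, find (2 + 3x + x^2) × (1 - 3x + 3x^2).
Ascending coefficients: a = [2, 3, 1], b = [1, -3, 3]. c[0] = 2×1 = 2; c[1] = 2×-3 + 3×1 = -3; c[2] = 2×3 + 3×-3 + 1×1 = -2; c[3] = 3×3 + 1×-3 = 6; c[4] = 1×3 = 3. Result coefficients: [2, -3, -2, 6, 3] → 2 - 3x - 2x^2 + 6x^3 + 3x^4

2 - 3x - 2x^2 + 6x^3 + 3x^4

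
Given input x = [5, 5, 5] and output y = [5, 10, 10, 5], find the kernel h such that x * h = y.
Output length 4 = len(x) + len(h) - 1 ⇒ len(h) = 2. Solve h forward using h[k] = (y[k] - Σ_{i≥1} x[i]·h[k-i]) / x[0]: h[0] = y[0] / x[0] = 5 / 5 = 1; h[1] = (y[1] - 5×1) / x[0] = (10 - 5×1) / 5 = 1. So h = [1, 1]. Forward-check [5, 5, 5] * [1, 1]: y[0] = 5×1 = 5; y[1] = 5×1 + 5×1 = 10; y[2] = 5×1 + 5×1 = 10; y[3] = 5×1 = 5 → [5, 10, 10, 5] ✓

[1, 1]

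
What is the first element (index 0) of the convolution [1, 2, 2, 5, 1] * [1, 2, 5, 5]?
Use y[k] = Σ_i a[i]·b[k-i] at k=0. y[0] = 1×1 = 1

1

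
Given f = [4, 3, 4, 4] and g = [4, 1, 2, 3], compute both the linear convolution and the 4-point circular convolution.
Linear: y_lin[0] = 4×4 = 16; y_lin[1] = 4×1 + 3×4 = 16; y_lin[2] = 4×2 + 3×1 + 4×4 = 27; y_lin[3] = 4×3 + 3×2 + 4×1 + 4×4 = 38; y_lin[4] = 3×3 + 4×2 + 4×1 = 21; y_lin[5] = 4×3 + 4×2 = 20; y_lin[6] = 4×3 = 12 → [16, 16, 27, 38, 21, 20, 12]. Circular (length 4): y[0] = 4×4 + 3×3 + 4×2 + 4×1 = 37; y[1] = 4×1 + 3×4 + 4×3 + 4×2 = 36; y[2] = 4×2 + 3×1 + 4×4 + 4×3 = 39; y[3] = 4×3 + 3×2 + 4×1 + 4×4 = 38 → [37, 36, 39, 38]

Linear: [16, 16, 27, 38, 21, 20, 12], Circular: [37, 36, 39, 38]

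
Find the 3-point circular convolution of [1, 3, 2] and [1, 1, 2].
Use y[k] = Σ_j u[j]·v[(k-j) mod 3]. y[0] = 1×1 + 3×2 + 2×1 = 9; y[1] = 1×1 + 3×1 + 2×2 = 8; y[2] = 1×2 + 3×1 + 2×1 = 7. Result: [9, 8, 7]

[9, 8, 7]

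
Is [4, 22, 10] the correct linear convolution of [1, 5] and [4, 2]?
Recompute linear convolution of [1, 5] and [4, 2]: y[0] = 1×4 = 4; y[1] = 1×2 + 5×4 = 22; y[2] = 5×2 = 10 → [4, 22, 10]. Given [4, 22, 10] matches, so answer: Yes

Yes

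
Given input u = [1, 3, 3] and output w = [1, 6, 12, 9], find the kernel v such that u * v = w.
Output length 4 = len(u) + len(v) - 1 ⇒ len(v) = 2. Solve v forward using v[k] = (w[k] - Σ_{i≥1} u[i]·v[k-i]) / u[0]: v[0] = w[0] / u[0] = 1 / 1 = 1; v[1] = (w[1] - 3×1) / u[0] = (6 - 3×1) / 1 = 3. So v = [1, 3]. Forward-check [1, 3, 3] * [1, 3]: w[0] = 1×1 = 1; w[1] = 1×3 + 3×1 = 6; w[2] = 3×3 + 3×1 = 12; w[3] = 3×3 = 9 → [1, 6, 12, 9] ✓

[1, 3]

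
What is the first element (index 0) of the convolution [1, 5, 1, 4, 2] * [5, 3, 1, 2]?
Use y[k] = Σ_i a[i]·b[k-i] at k=0. y[0] = 1×5 = 5

5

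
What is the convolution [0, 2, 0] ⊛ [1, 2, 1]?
y[0] = 0×1 = 0; y[1] = 0×2 + 2×1 = 2; y[2] = 0×1 + 2×2 + 0×1 = 4; y[3] = 2×1 + 0×2 = 2; y[4] = 0×1 = 0

[0, 2, 4, 2, 0]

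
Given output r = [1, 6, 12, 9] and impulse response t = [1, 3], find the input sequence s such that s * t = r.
Deconvolve r=[1, 6, 12, 9] by t=[1, 3]. Since t[0]=1, solve forward: s[0] = r[0] / 1 = 1; s[1] = (r[1] - 1×3) / 1 = 3; s[2] = (r[2] - 3×3) / 1 = 3. So s = [1, 3, 3]. Check by forward convolution: r[0] = 1×1 = 1; r[1] = 1×3 + 3×1 = 6; r[2] = 3×3 + 3×1 = 12; r[3] = 3×3 = 9

[1, 3, 3]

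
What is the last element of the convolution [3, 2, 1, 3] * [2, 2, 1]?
Use y[k] = Σ_i a[i]·b[k-i] at k=5. y[5] = 3×1 = 3

3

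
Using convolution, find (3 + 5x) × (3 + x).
Ascending coefficients: a = [3, 5], b = [3, 1]. c[0] = 3×3 = 9; c[1] = 3×1 + 5×3 = 18; c[2] = 5×1 = 5. Result coefficients: [9, 18, 5] → 9 + 18x + 5x^2

9 + 18x + 5x^2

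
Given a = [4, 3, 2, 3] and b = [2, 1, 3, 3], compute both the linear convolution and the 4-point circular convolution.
Linear: y_lin[0] = 4×2 = 8; y_lin[1] = 4×1 + 3×2 = 10; y_lin[2] = 4×3 + 3×1 + 2×2 = 19; y_lin[3] = 4×3 + 3×3 + 2×1 + 3×2 = 29; y_lin[4] = 3×3 + 2×3 + 3×1 = 18; y_lin[5] = 2×3 + 3×3 = 15; y_lin[6] = 3×3 = 9 → [8, 10, 19, 29, 18, 15, 9]. Circular (length 4): y[0] = 4×2 + 3×3 + 2×3 + 3×1 = 26; y[1] = 4×1 + 3×2 + 2×3 + 3×3 = 25; y[2] = 4×3 + 3×1 + 2×2 + 3×3 = 28; y[3] = 4×3 + 3×3 + 2×1 + 3×2 = 29 → [26, 25, 28, 29]

Linear: [8, 10, 19, 29, 18, 15, 9], Circular: [26, 25, 28, 29]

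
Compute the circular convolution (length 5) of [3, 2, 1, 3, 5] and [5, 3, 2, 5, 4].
Use y[k] = Σ_j f[j]·g[(k-j) mod 5]. y[0] = 3×5 + 2×4 + 1×5 + 3×2 + 5×3 = 49; y[1] = 3×3 + 2×5 + 1×4 + 3×5 + 5×2 = 48; y[2] = 3×2 + 2×3 + 1×5 + 3×4 + 5×5 = 54; y[3] = 3×5 + 2×2 + 1×3 + 3×5 + 5×4 = 57; y[4] = 3×4 + 2×5 + 1×2 + 3×3 + 5×5 = 58. Result: [49, 48, 54, 57, 58]

[49, 48, 54, 57, 58]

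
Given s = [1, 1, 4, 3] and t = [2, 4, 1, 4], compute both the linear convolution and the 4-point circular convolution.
Linear: y_lin[0] = 1×2 = 2; y_lin[1] = 1×4 + 1×2 = 6; y_lin[2] = 1×1 + 1×4 + 4×2 = 13; y_lin[3] = 1×4 + 1×1 + 4×4 + 3×2 = 27; y_lin[4] = 1×4 + 4×1 + 3×4 = 20; y_lin[5] = 4×4 + 3×1 = 19; y_lin[6] = 3×4 = 12 → [2, 6, 13, 27, 20, 19, 12]. Circular (length 4): y[0] = 1×2 + 1×4 + 4×1 + 3×4 = 22; y[1] = 1×4 + 1×2 + 4×4 + 3×1 = 25; y[2] = 1×1 + 1×4 + 4×2 + 3×4 = 25; y[3] = 1×4 + 1×1 + 4×4 + 3×2 = 27 → [22, 25, 25, 27]

Linear: [2, 6, 13, 27, 20, 19, 12], Circular: [22, 25, 25, 27]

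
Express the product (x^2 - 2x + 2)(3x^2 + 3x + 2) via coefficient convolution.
Ascending coefficients: a = [2, -2, 1], b = [2, 3, 3]. c[0] = 2×2 = 4; c[1] = 2×3 + -2×2 = 2; c[2] = 2×3 + -2×3 + 1×2 = 2; c[3] = -2×3 + 1×3 = -3; c[4] = 1×3 = 3. Result coefficients: [4, 2, 2, -3, 3] → 3x^4 - 3x^3 + 2x^2 + 2x + 4

3x^4 - 3x^3 + 2x^2 + 2x + 4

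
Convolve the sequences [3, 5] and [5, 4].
y[0] = 3×5 = 15; y[1] = 3×4 + 5×5 = 37; y[2] = 5×4 = 20

[15, 37, 20]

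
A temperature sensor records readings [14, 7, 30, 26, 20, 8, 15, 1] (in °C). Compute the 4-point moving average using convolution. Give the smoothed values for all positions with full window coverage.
4-point moving average kernel = [1, 1, 1, 1]. Apply in 'valid' mode (full window coverage): avg[0] = (14 + 7 + 30 + 26) / 4 = 19.25; avg[1] = (7 + 30 + 26 + 20) / 4 = 20.75; avg[2] = (30 + 26 + 20 + 8) / 4 = 21.0; avg[3] = (26 + 20 + 8 + 15) / 4 = 17.25; avg[4] = (20 + 8 + 15 + 1) / 4 = 11.0. Smoothed values: [19.25, 20.75, 21.0, 17.25, 11.0]

[19.25, 20.75, 21.0, 17.25, 11.0]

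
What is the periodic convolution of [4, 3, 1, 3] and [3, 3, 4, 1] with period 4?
Use y[k] = Σ_j f[j]·g[(k-j) mod 4]. y[0] = 4×3 + 3×1 + 1×4 + 3×3 = 28; y[1] = 4×3 + 3×3 + 1×1 + 3×4 = 34; y[2] = 4×4 + 3×3 + 1×3 + 3×1 = 31; y[3] = 4×1 + 3×4 + 1×3 + 3×3 = 28. Result: [28, 34, 31, 28]

[28, 34, 31, 28]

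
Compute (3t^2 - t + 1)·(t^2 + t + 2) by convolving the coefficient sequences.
Ascending coefficients: a = [1, -1, 3], b = [2, 1, 1]. c[0] = 1×2 = 2; c[1] = 1×1 + -1×2 = -1; c[2] = 1×1 + -1×1 + 3×2 = 6; c[3] = -1×1 + 3×1 = 2; c[4] = 3×1 = 3. Result coefficients: [2, -1, 6, 2, 3] → 3t^4 + 2t^3 + 6t^2 - t + 2

3t^4 + 2t^3 + 6t^2 - t + 2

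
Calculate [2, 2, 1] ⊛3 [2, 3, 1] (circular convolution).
Use y[k] = Σ_j u[j]·v[(k-j) mod 3]. y[0] = 2×2 + 2×1 + 1×3 = 9; y[1] = 2×3 + 2×2 + 1×1 = 11; y[2] = 2×1 + 2×3 + 1×2 = 10. Result: [9, 11, 10]

[9, 11, 10]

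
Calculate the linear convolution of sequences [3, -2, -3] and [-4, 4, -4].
y[0] = 3×-4 = -12; y[1] = 3×4 + -2×-4 = 20; y[2] = 3×-4 + -2×4 + -3×-4 = -8; y[3] = -2×-4 + -3×4 = -4; y[4] = -3×-4 = 12

[-12, 20, -8, -4, 12]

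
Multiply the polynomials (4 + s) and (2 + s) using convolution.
Ascending coefficients: a = [4, 1], b = [2, 1]. c[0] = 4×2 = 8; c[1] = 4×1 + 1×2 = 6; c[2] = 1×1 = 1. Result coefficients: [8, 6, 1] → 8 + 6s + s^2

8 + 6s + s^2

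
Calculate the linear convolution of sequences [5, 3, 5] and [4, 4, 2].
y[0] = 5×4 = 20; y[1] = 5×4 + 3×4 = 32; y[2] = 5×2 + 3×4 + 5×4 = 42; y[3] = 3×2 + 5×4 = 26; y[4] = 5×2 = 10

[20, 32, 42, 26, 10]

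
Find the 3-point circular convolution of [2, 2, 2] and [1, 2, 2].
Use y[k] = Σ_j x[j]·h[(k-j) mod 3]. y[0] = 2×1 + 2×2 + 2×2 = 10; y[1] = 2×2 + 2×1 + 2×2 = 10; y[2] = 2×2 + 2×2 + 2×1 = 10. Result: [10, 10, 10]

[10, 10, 10]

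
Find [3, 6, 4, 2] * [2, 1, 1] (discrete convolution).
y[0] = 3×2 = 6; y[1] = 3×1 + 6×2 = 15; y[2] = 3×1 + 6×1 + 4×2 = 17; y[3] = 6×1 + 4×1 + 2×2 = 14; y[4] = 4×1 + 2×1 = 6; y[5] = 2×1 = 2

[6, 15, 17, 14, 6, 2]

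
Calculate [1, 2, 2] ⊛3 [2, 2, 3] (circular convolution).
Use y[k] = Σ_j a[j]·b[(k-j) mod 3]. y[0] = 1×2 + 2×3 + 2×2 = 12; y[1] = 1×2 + 2×2 + 2×3 = 12; y[2] = 1×3 + 2×2 + 2×2 = 11. Result: [12, 12, 11]

[12, 12, 11]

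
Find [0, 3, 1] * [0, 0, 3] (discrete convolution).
y[0] = 0×0 = 0; y[1] = 0×0 + 3×0 = 0; y[2] = 0×3 + 3×0 + 1×0 = 0; y[3] = 3×3 + 1×0 = 9; y[4] = 1×3 = 3

[0, 0, 0, 9, 3]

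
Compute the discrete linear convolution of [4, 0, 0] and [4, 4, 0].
y[0] = 4×4 = 16; y[1] = 4×4 + 0×4 = 16; y[2] = 4×0 + 0×4 + 0×4 = 0; y[3] = 0×0 + 0×4 = 0; y[4] = 0×0 = 0

[16, 16, 0, 0, 0]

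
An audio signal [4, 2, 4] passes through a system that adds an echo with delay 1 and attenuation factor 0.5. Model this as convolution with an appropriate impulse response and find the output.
Direct-path + delayed-attenuated-path model → impulse response h = [1, 0.5] (1 at lag 0, 0.5 at lag 1). Output y[n] = x[n] + 0.5·x[n - 1] (with x[n] = 0 outside 0..2): y[0] = 4 + 0.5×0 = 4; y[1] = 2 + 0.5×4 = 4.0; y[2] = 4 + 0.5×2 = 5.0; y[3] = 0 + 0.5×4 = 2.0. So y = [4, 4.0, 5.0, 2.0]

[4, 4.0, 5.0, 2.0]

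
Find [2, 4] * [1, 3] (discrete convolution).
y[0] = 2×1 = 2; y[1] = 2×3 + 4×1 = 10; y[2] = 4×3 = 12

[2, 10, 12]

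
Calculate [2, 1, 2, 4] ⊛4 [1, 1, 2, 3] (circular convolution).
Use y[k] = Σ_j a[j]·b[(k-j) mod 4]. y[0] = 2×1 + 1×3 + 2×2 + 4×1 = 13; y[1] = 2×1 + 1×1 + 2×3 + 4×2 = 17; y[2] = 2×2 + 1×1 + 2×1 + 4×3 = 19; y[3] = 2×3 + 1×2 + 2×1 + 4×1 = 14. Result: [13, 17, 19, 14]

[13, 17, 19, 14]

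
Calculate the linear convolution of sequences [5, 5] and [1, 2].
y[0] = 5×1 = 5; y[1] = 5×2 + 5×1 = 15; y[2] = 5×2 = 10

[5, 15, 10]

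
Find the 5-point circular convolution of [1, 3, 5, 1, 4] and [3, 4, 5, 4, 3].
Use y[k] = Σ_j f[j]·g[(k-j) mod 5]. y[0] = 1×3 + 3×3 + 5×4 + 1×5 + 4×4 = 53; y[1] = 1×4 + 3×3 + 5×3 + 1×4 + 4×5 = 52; y[2] = 1×5 + 3×4 + 5×3 + 1×3 + 4×4 = 51; y[3] = 1×4 + 3×5 + 5×4 + 1×3 + 4×3 = 54; y[4] = 1×3 + 3×4 + 5×5 + 1×4 + 4×3 = 56. Result: [53, 52, 51, 54, 56]

[53, 52, 51, 54, 56]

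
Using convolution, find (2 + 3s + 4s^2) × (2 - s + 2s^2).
Ascending coefficients: a = [2, 3, 4], b = [2, -1, 2]. c[0] = 2×2 = 4; c[1] = 2×-1 + 3×2 = 4; c[2] = 2×2 + 3×-1 + 4×2 = 9; c[3] = 3×2 + 4×-1 = 2; c[4] = 4×2 = 8. Result coefficients: [4, 4, 9, 2, 8] → 4 + 4s + 9s^2 + 2s^3 + 8s^4

4 + 4s + 9s^2 + 2s^3 + 8s^4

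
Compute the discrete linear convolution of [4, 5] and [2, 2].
y[0] = 4×2 = 8; y[1] = 4×2 + 5×2 = 18; y[2] = 5×2 = 10

[8, 18, 10]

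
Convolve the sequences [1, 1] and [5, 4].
y[0] = 1×5 = 5; y[1] = 1×4 + 1×5 = 9; y[2] = 1×4 = 4

[5, 9, 4]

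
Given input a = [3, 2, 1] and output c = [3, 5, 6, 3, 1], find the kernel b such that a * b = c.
Output length 5 = len(a) + len(b) - 1 ⇒ len(b) = 3. Solve b forward using b[k] = (c[k] - Σ_{i≥1} a[i]·b[k-i]) / a[0]: b[0] = c[0] / a[0] = 3 / 3 = 1; b[1] = (c[1] - 2×1) / a[0] = (5 - 2×1) / 3 = 1; b[2] = (c[2] - 2×1 - 1×1) / a[0] = (6 - 2×1 - 1×1) / 3 = 1. So b = [1, 1, 1]. Forward-check [3, 2, 1] * [1, 1, 1]: c[0] = 3×1 = 3; c[1] = 3×1 + 2×1 = 5; c[2] = 3×1 + 2×1 + 1×1 = 6; c[3] = 2×1 + 1×1 = 3; c[4] = 1×1 = 1 → [3, 5, 6, 3, 1] ✓

[1, 1, 1]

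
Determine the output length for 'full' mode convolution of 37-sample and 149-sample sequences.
Linear/full convolution length: m + n - 1 = 37 + 149 - 1 = 185

185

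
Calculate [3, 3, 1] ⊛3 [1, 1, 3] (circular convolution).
Use y[k] = Σ_j a[j]·b[(k-j) mod 3]. y[0] = 3×1 + 3×3 + 1×1 = 13; y[1] = 3×1 + 3×1 + 1×3 = 9; y[2] = 3×3 + 3×1 + 1×1 = 13. Result: [13, 9, 13]

[13, 9, 13]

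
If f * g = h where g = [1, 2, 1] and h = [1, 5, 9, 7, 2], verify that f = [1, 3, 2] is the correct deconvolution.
Forward-compute [1, 3, 2] * [1, 2, 1]: h[0] = 1×1 = 1; h[1] = 1×2 + 3×1 = 5; h[2] = 1×1 + 3×2 + 2×1 = 9; h[3] = 3×1 + 2×2 = 7; h[4] = 2×1 = 2 → [1, 5, 9, 7, 2]. Matches given h = [1, 5, 9, 7, 2], so verified.

Verified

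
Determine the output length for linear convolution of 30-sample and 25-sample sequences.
Linear/full convolution length: m + n - 1 = 30 + 25 - 1 = 54

54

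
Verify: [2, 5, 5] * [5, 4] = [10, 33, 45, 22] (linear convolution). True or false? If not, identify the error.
Recompute linear convolution of [2, 5, 5] and [5, 4]: y[0] = 2×5 = 10; y[1] = 2×4 + 5×5 = 33; y[2] = 5×4 + 5×5 = 45; y[3] = 5×4 = 20 → [10, 33, 45, 20]. Compare to given [10, 33, 45, 22]: they differ at index 3: given 22, correct 20, so answer: No

No. Error at index 3: given 22, correct 20.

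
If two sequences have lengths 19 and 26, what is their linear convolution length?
Linear/full convolution length: m + n - 1 = 19 + 26 - 1 = 44

44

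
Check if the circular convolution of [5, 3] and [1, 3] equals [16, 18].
Recompute circular convolution of [5, 3] and [1, 3]: y[0] = 5×1 + 3×3 = 14; y[1] = 5×3 + 3×1 = 18 → [14, 18]. Compare to given [16, 18]: they differ at index 0: given 16, correct 14, so answer: No

No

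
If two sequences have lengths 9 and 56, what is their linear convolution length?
Linear/full convolution length: m + n - 1 = 9 + 56 - 1 = 64

64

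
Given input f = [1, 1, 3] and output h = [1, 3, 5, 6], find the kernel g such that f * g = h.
Output length 4 = len(f) + len(g) - 1 ⇒ len(g) = 2. Solve g forward using g[k] = (h[k] - Σ_{i≥1} f[i]·g[k-i]) / f[0]: g[0] = h[0] / f[0] = 1 / 1 = 1; g[1] = (h[1] - 1×1) / f[0] = (3 - 1×1) / 1 = 2. So g = [1, 2]. Forward-check [1, 1, 3] * [1, 2]: h[0] = 1×1 = 1; h[1] = 1×2 + 1×1 = 3; h[2] = 1×2 + 3×1 = 5; h[3] = 3×2 = 6 → [1, 3, 5, 6] ✓

[1, 2]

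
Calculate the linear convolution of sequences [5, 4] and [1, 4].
y[0] = 5×1 = 5; y[1] = 5×4 + 4×1 = 24; y[2] = 4×4 = 16

[5, 24, 16]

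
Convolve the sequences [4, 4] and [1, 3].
y[0] = 4×1 = 4; y[1] = 4×3 + 4×1 = 16; y[2] = 4×3 = 12

[4, 16, 12]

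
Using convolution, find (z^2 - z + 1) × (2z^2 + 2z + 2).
Ascending coefficients: a = [1, -1, 1], b = [2, 2, 2]. c[0] = 1×2 = 2; c[1] = 1×2 + -1×2 = 0; c[2] = 1×2 + -1×2 + 1×2 = 2; c[3] = -1×2 + 1×2 = 0; c[4] = 1×2 = 2. Result coefficients: [2, 0, 2, 0, 2] → 2z^4 + 2z^2 + 2

2z^4 + 2z^2 + 2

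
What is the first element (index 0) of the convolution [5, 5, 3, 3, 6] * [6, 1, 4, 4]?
Use y[k] = Σ_i a[i]·b[k-i] at k=0. y[0] = 5×6 = 30

30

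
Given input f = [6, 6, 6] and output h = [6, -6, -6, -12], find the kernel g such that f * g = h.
Output length 4 = len(f) + len(g) - 1 ⇒ len(g) = 2. Solve g forward using g[k] = (h[k] - Σ_{i≥1} f[i]·g[k-i]) / f[0]: g[0] = h[0] / f[0] = 6 / 6 = 1; g[1] = (h[1] - 6×1) / f[0] = (-6 - 6×1) / 6 = -2. So g = [1, -2]. Forward-check [6, 6, 6] * [1, -2]: h[0] = 6×1 = 6; h[1] = 6×-2 + 6×1 = -6; h[2] = 6×-2 + 6×1 = -6; h[3] = 6×-2 = -12 → [6, -6, -6, -12] ✓

[1, -2]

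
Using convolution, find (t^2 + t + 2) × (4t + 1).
Ascending coefficients: a = [2, 1, 1], b = [1, 4]. c[0] = 2×1 = 2; c[1] = 2×4 + 1×1 = 9; c[2] = 1×4 + 1×1 = 5; c[3] = 1×4 = 4. Result coefficients: [2, 9, 5, 4] → 4t^3 + 5t^2 + 9t + 2

4t^3 + 5t^2 + 9t + 2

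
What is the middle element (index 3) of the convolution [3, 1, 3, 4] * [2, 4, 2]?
Use y[k] = Σ_i a[i]·b[k-i] at k=3. y[3] = 1×2 + 3×4 + 4×2 = 22

22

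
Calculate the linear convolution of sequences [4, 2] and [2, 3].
y[0] = 4×2 = 8; y[1] = 4×3 + 2×2 = 16; y[2] = 2×3 = 6

[8, 16, 6]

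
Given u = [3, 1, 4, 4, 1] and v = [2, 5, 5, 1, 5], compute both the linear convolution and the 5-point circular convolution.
Linear: y_lin[0] = 3×2 = 6; y_lin[1] = 3×5 + 1×2 = 17; y_lin[2] = 3×5 + 1×5 + 4×2 = 28; y_lin[3] = 3×1 + 1×5 + 4×5 + 4×2 = 36; y_lin[4] = 3×5 + 1×1 + 4×5 + 4×5 + 1×2 = 58; y_lin[5] = 1×5 + 4×1 + 4×5 + 1×5 = 34; y_lin[6] = 4×5 + 4×1 + 1×5 = 29; y_lin[7] = 4×5 + 1×1 = 21; y_lin[8] = 1×5 = 5 → [6, 17, 28, 36, 58, 34, 29, 21, 5]. Circular (length 5): y[0] = 3×2 + 1×5 + 4×1 + 4×5 + 1×5 = 40; y[1] = 3×5 + 1×2 + 4×5 + 4×1 + 1×5 = 46; y[2] = 3×5 + 1×5 + 4×2 + 4×5 + 1×1 = 49; y[3] = 3×1 + 1×5 + 4×5 + 4×2 + 1×5 = 41; y[4] = 3×5 + 1×1 + 4×5 + 4×5 + 1×2 = 58 → [40, 46, 49, 41, 58]

Linear: [6, 17, 28, 36, 58, 34, 29, 21, 5], Circular: [40, 46, 49, 41, 58]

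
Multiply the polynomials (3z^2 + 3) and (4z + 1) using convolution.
Ascending coefficients: a = [3, 0, 3], b = [1, 4]. c[0] = 3×1 = 3; c[1] = 3×4 + 0×1 = 12; c[2] = 0×4 + 3×1 = 3; c[3] = 3×4 = 12. Result coefficients: [3, 12, 3, 12] → 12z^3 + 3z^2 + 12z + 3

12z^3 + 3z^2 + 12z + 3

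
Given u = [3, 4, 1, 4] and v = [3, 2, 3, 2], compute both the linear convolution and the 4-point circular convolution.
Linear: y_lin[0] = 3×3 = 9; y_lin[1] = 3×2 + 4×3 = 18; y_lin[2] = 3×3 + 4×2 + 1×3 = 20; y_lin[3] = 3×2 + 4×3 + 1×2 + 4×3 = 32; y_lin[4] = 4×2 + 1×3 + 4×2 = 19; y_lin[5] = 1×2 + 4×3 = 14; y_lin[6] = 4×2 = 8 → [9, 18, 20, 32, 19, 14, 8]. Circular (length 4): y[0] = 3×3 + 4×2 + 1×3 + 4×2 = 28; y[1] = 3×2 + 4×3 + 1×2 + 4×3 = 32; y[2] = 3×3 + 4×2 + 1×3 + 4×2 = 28; y[3] = 3×2 + 4×3 + 1×2 + 4×3 = 32 → [28, 32, 28, 32]

Linear: [9, 18, 20, 32, 19, 14, 8], Circular: [28, 32, 28, 32]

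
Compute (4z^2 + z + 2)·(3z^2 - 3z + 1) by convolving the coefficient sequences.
Ascending coefficients: a = [2, 1, 4], b = [1, -3, 3]. c[0] = 2×1 = 2; c[1] = 2×-3 + 1×1 = -5; c[2] = 2×3 + 1×-3 + 4×1 = 7; c[3] = 1×3 + 4×-3 = -9; c[4] = 4×3 = 12. Result coefficients: [2, -5, 7, -9, 12] → 12z^4 - 9z^3 + 7z^2 - 5z + 2

12z^4 - 9z^3 + 7z^2 - 5z + 2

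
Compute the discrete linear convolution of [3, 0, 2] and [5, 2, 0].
y[0] = 3×5 = 15; y[1] = 3×2 + 0×5 = 6; y[2] = 3×0 + 0×2 + 2×5 = 10; y[3] = 0×0 + 2×2 = 4; y[4] = 2×0 = 0

[15, 6, 10, 4, 0]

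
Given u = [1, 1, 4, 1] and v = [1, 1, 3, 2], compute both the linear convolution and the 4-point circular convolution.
Linear: y_lin[0] = 1×1 = 1; y_lin[1] = 1×1 + 1×1 = 2; y_lin[2] = 1×3 + 1×1 + 4×1 = 8; y_lin[3] = 1×2 + 1×3 + 4×1 + 1×1 = 10; y_lin[4] = 1×2 + 4×3 + 1×1 = 15; y_lin[5] = 4×2 + 1×3 = 11; y_lin[6] = 1×2 = 2 → [1, 2, 8, 10, 15, 11, 2]. Circular (length 4): y[0] = 1×1 + 1×2 + 4×3 + 1×1 = 16; y[1] = 1×1 + 1×1 + 4×2 + 1×3 = 13; y[2] = 1×3 + 1×1 + 4×1 + 1×2 = 10; y[3] = 1×2 + 1×3 + 4×1 + 1×1 = 10 → [16, 13, 10, 10]

Linear: [1, 2, 8, 10, 15, 11, 2], Circular: [16, 13, 10, 10]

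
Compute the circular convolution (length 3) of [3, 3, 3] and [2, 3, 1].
Use y[k] = Σ_j a[j]·b[(k-j) mod 3]. y[0] = 3×2 + 3×1 + 3×3 = 18; y[1] = 3×3 + 3×2 + 3×1 = 18; y[2] = 3×1 + 3×3 + 3×2 = 18. Result: [18, 18, 18]

[18, 18, 18]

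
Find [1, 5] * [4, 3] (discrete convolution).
y[0] = 1×4 = 4; y[1] = 1×3 + 5×4 = 23; y[2] = 5×3 = 15

[4, 23, 15]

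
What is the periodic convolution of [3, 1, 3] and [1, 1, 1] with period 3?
Use y[k] = Σ_j f[j]·g[(k-j) mod 3]. y[0] = 3×1 + 1×1 + 3×1 = 7; y[1] = 3×1 + 1×1 + 3×1 = 7; y[2] = 3×1 + 1×1 + 3×1 = 7. Result: [7, 7, 7]

[7, 7, 7]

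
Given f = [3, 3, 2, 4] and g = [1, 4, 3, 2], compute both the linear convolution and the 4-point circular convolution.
Linear: y_lin[0] = 3×1 = 3; y_lin[1] = 3×4 + 3×1 = 15; y_lin[2] = 3×3 + 3×4 + 2×1 = 23; y_lin[3] = 3×2 + 3×3 + 2×4 + 4×1 = 27; y_lin[4] = 3×2 + 2×3 + 4×4 = 28; y_lin[5] = 2×2 + 4×3 = 16; y_lin[6] = 4×2 = 8 → [3, 15, 23, 27, 28, 16, 8]. Circular (length 4): y[0] = 3×1 + 3×2 + 2×3 + 4×4 = 31; y[1] = 3×4 + 3×1 + 2×2 + 4×3 = 31; y[2] = 3×3 + 3×4 + 2×1 + 4×2 = 31; y[3] = 3×2 + 3×3 + 2×4 + 4×1 = 27 → [31, 31, 31, 27]

Linear: [3, 15, 23, 27, 28, 16, 8], Circular: [31, 31, 31, 27]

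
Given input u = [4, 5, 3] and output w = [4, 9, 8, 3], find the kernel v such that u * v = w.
Output length 4 = len(u) + len(v) - 1 ⇒ len(v) = 2. Solve v forward using v[k] = (w[k] - Σ_{i≥1} u[i]·v[k-i]) / u[0]: v[0] = w[0] / u[0] = 4 / 4 = 1; v[1] = (w[1] - 5×1) / u[0] = (9 - 5×1) / 4 = 1. So v = [1, 1]. Forward-check [4, 5, 3] * [1, 1]: w[0] = 4×1 = 4; w[1] = 4×1 + 5×1 = 9; w[2] = 5×1 + 3×1 = 8; w[3] = 3×1 = 3 → [4, 9, 8, 3] ✓

[1, 1]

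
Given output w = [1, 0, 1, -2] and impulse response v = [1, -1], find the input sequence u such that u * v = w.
Deconvolve w=[1, 0, 1, -2] by v=[1, -1]. Since v[0]=1, solve forward: u[0] = w[0] / 1 = 1; u[1] = (w[1] - 1×-1) / 1 = 1; u[2] = (w[2] - 1×-1) / 1 = 2. So u = [1, 1, 2]. Check by forward convolution: w[0] = 1×1 = 1; w[1] = 1×-1 + 1×1 = 0; w[2] = 1×-1 + 2×1 = 1; w[3] = 2×-1 = -2

[1, 1, 2]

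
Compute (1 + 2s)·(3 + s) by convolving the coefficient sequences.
Ascending coefficients: a = [1, 2], b = [3, 1]. c[0] = 1×3 = 3; c[1] = 1×1 + 2×3 = 7; c[2] = 2×1 = 2. Result coefficients: [3, 7, 2] → 3 + 7s + 2s^2

3 + 7s + 2s^2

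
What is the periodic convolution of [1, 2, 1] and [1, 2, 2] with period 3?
Use y[k] = Σ_j s[j]·t[(k-j) mod 3]. y[0] = 1×1 + 2×2 + 1×2 = 7; y[1] = 1×2 + 2×1 + 1×2 = 6; y[2] = 1×2 + 2×2 + 1×1 = 7. Result: [7, 6, 7]

[7, 6, 7]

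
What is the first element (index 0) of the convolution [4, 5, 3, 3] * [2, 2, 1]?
Use y[k] = Σ_i a[i]·b[k-i] at k=0. y[0] = 4×2 = 8

8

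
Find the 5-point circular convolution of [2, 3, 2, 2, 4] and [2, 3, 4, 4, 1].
Use y[k] = Σ_j a[j]·b[(k-j) mod 5]. y[0] = 2×2 + 3×1 + 2×4 + 2×4 + 4×3 = 35; y[1] = 2×3 + 3×2 + 2×1 + 2×4 + 4×4 = 38; y[2] = 2×4 + 3×3 + 2×2 + 2×1 + 4×4 = 39; y[3] = 2×4 + 3×4 + 2×3 + 2×2 + 4×1 = 34; y[4] = 2×1 + 3×4 + 2×4 + 2×3 + 4×2 = 36. Result: [35, 38, 39, 34, 36]

[35, 38, 39, 34, 36]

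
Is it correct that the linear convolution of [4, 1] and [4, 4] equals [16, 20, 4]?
Recompute linear convolution of [4, 1] and [4, 4]: y[0] = 4×4 = 16; y[1] = 4×4 + 1×4 = 20; y[2] = 1×4 = 4 → [16, 20, 4]. Given [16, 20, 4] matches, so answer: Yes

Yes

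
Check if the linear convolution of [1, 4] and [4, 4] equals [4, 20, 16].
Recompute linear convolution of [1, 4] and [4, 4]: y[0] = 1×4 = 4; y[1] = 1×4 + 4×4 = 20; y[2] = 4×4 = 16 → [4, 20, 16]. Given [4, 20, 16] matches, so answer: Yes

Yes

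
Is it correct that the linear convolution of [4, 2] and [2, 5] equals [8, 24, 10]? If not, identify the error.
Recompute linear convolution of [4, 2] and [2, 5]: y[0] = 4×2 = 8; y[1] = 4×5 + 2×2 = 24; y[2] = 2×5 = 10 → [8, 24, 10]. Given [8, 24, 10] matches, so answer: Yes

Yes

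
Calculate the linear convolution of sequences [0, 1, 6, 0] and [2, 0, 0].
y[0] = 0×2 = 0; y[1] = 0×0 + 1×2 = 2; y[2] = 0×0 + 1×0 + 6×2 = 12; y[3] = 1×0 + 6×0 + 0×2 = 0; y[4] = 6×0 + 0×0 = 0; y[5] = 0×0 = 0

[0, 2, 12, 0, 0, 0]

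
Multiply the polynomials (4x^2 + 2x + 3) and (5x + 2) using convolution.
Ascending coefficients: a = [3, 2, 4], b = [2, 5]. c[0] = 3×2 = 6; c[1] = 3×5 + 2×2 = 19; c[2] = 2×5 + 4×2 = 18; c[3] = 4×5 = 20. Result coefficients: [6, 19, 18, 20] → 20x^3 + 18x^2 + 19x + 6

20x^3 + 18x^2 + 19x + 6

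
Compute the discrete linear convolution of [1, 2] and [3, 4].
y[0] = 1×3 = 3; y[1] = 1×4 + 2×3 = 10; y[2] = 2×4 = 8

[3, 10, 8]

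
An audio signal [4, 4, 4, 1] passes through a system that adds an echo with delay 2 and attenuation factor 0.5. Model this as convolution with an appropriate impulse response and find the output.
Direct-path + delayed-attenuated-path model → impulse response h = [1, 0, 0.5] (1 at lag 0, 0.5 at lag 2). Output y[n] = x[n] + 0.5·x[n - 2] (with x[n] = 0 outside 0..3): y[0] = 4 + 0.5×0 = 4; y[1] = 4 + 0.5×0 = 4; y[2] = 4 + 0.5×4 = 6.0; y[3] = 1 + 0.5×4 = 3.0; y[4] = 0 + 0.5×4 = 2.0; y[5] = 0 + 0.5×1 = 0.5. So y = [4, 4, 6.0, 3.0, 2.0, 0.5]

[4, 4, 6.0, 3.0, 2.0, 0.5]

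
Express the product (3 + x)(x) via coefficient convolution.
Ascending coefficients: a = [3, 1], b = [0, 1]. c[0] = 3×0 = 0; c[1] = 3×1 + 1×0 = 3; c[2] = 1×1 = 1. Result coefficients: [0, 3, 1] → 3x + x^2

3x + x^2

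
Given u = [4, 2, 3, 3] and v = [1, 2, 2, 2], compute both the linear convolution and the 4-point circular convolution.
Linear: y_lin[0] = 4×1 = 4; y_lin[1] = 4×2 + 2×1 = 10; y_lin[2] = 4×2 + 2×2 + 3×1 = 15; y_lin[3] = 4×2 + 2×2 + 3×2 + 3×1 = 21; y_lin[4] = 2×2 + 3×2 + 3×2 = 16; y_lin[5] = 3×2 + 3×2 = 12; y_lin[6] = 3×2 = 6 → [4, 10, 15, 21, 16, 12, 6]. Circular (length 4): y[0] = 4×1 + 2×2 + 3×2 + 3×2 = 20; y[1] = 4×2 + 2×1 + 3×2 + 3×2 = 22; y[2] = 4×2 + 2×2 + 3×1 + 3×2 = 21; y[3] = 4×2 + 2×2 + 3×2 + 3×1 = 21 → [20, 22, 21, 21]

Linear: [4, 10, 15, 21, 16, 12, 6], Circular: [20, 22, 21, 21]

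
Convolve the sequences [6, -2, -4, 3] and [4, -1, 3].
y[0] = 6×4 = 24; y[1] = 6×-1 + -2×4 = -14; y[2] = 6×3 + -2×-1 + -4×4 = 4; y[3] = -2×3 + -4×-1 + 3×4 = 10; y[4] = -4×3 + 3×-1 = -15; y[5] = 3×3 = 9

[24, -14, 4, 10, -15, 9]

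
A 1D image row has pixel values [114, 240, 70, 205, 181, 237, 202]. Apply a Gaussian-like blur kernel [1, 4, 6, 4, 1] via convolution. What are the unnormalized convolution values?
Convolve image row [114, 240, 70, 205, 181, 237, 202] with kernel [1, 4, 6, 4, 1]: y[0] = 114×1 = 114; y[1] = 114×4 + 240×1 = 696; y[2] = 114×6 + 240×4 + 70×1 = 1714; y[3] = 114×4 + 240×6 + 70×4 + 205×1 = 2381; y[4] = 114×1 + 240×4 + 70×6 + 205×4 + 181×1 = 2495; y[5] = 240×1 + 70×4 + 205×6 + 181×4 + 237×1 = 2711; y[6] = 70×1 + 205×4 + 181×6 + 237×4 + 202×1 = 3126; y[7] = 205×1 + 181×4 + 237×6 + 202×4 = 3159; y[8] = 181×1 + 237×4 + 202×6 = 2341; y[9] = 237×1 + 202×4 = 1045; y[10] = 202×1 = 202 → [114, 696, 1714, 2381, 2495, 2711, 3126, 3159, 2341, 1045, 202]. Normalization factor = sum(kernel) = 16.

[114, 696, 1714, 2381, 2495, 2711, 3126, 3159, 2341, 1045, 202]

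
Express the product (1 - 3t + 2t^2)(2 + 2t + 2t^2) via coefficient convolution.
Ascending coefficients: a = [1, -3, 2], b = [2, 2, 2]. c[0] = 1×2 = 2; c[1] = 1×2 + -3×2 = -4; c[2] = 1×2 + -3×2 + 2×2 = 0; c[3] = -3×2 + 2×2 = -2; c[4] = 2×2 = 4. Result coefficients: [2, -4, 0, -2, 4] → 2 - 4t - 2t^3 + 4t^4

2 - 4t - 2t^3 + 4t^4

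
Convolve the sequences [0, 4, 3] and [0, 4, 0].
y[0] = 0×0 = 0; y[1] = 0×4 + 4×0 = 0; y[2] = 0×0 + 4×4 + 3×0 = 16; y[3] = 4×0 + 3×4 = 12; y[4] = 3×0 = 0

[0, 0, 16, 12, 0]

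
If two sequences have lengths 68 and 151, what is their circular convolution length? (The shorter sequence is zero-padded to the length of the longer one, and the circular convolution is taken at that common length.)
Circular convolution (zero-padding the shorter input) has length max(m, n) = max(68, 151) = 151

151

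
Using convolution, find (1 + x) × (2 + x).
Ascending coefficients: a = [1, 1], b = [2, 1]. c[0] = 1×2 = 2; c[1] = 1×1 + 1×2 = 3; c[2] = 1×1 = 1. Result coefficients: [2, 3, 1] → 2 + 3x + x^2

2 + 3x + x^2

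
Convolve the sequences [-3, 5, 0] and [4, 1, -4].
y[0] = -3×4 = -12; y[1] = -3×1 + 5×4 = 17; y[2] = -3×-4 + 5×1 + 0×4 = 17; y[3] = 5×-4 + 0×1 = -20; y[4] = 0×-4 = 0

[-12, 17, 17, -20, 0]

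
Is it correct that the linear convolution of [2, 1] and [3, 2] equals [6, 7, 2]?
Recompute linear convolution of [2, 1] and [3, 2]: y[0] = 2×3 = 6; y[1] = 2×2 + 1×3 = 7; y[2] = 1×2 = 2 → [6, 7, 2]. Given [6, 7, 2] matches, so answer: Yes

Yes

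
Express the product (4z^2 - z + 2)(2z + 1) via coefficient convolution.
Ascending coefficients: a = [2, -1, 4], b = [1, 2]. c[0] = 2×1 = 2; c[1] = 2×2 + -1×1 = 3; c[2] = -1×2 + 4×1 = 2; c[3] = 4×2 = 8. Result coefficients: [2, 3, 2, 8] → 8z^3 + 2z^2 + 3z + 2

8z^3 + 2z^2 + 3z + 2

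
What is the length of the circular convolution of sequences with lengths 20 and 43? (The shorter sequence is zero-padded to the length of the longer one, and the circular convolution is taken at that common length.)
Circular convolution (zero-padding the shorter input) has length max(m, n) = max(20, 43) = 43

43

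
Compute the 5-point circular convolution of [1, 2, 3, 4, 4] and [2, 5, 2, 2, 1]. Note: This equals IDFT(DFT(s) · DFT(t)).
Either evaluate y[k] = Σ_j s[j]·t[(k-j) mod 5] directly, or use IDFT(DFT(s) · DFT(t)). y[0] = 1×2 + 2×1 + 3×2 + 4×2 + 4×5 = 38; y[1] = 1×5 + 2×2 + 3×1 + 4×2 + 4×2 = 28; y[2] = 1×2 + 2×5 + 3×2 + 4×1 + 4×2 = 30; y[3] = 1×2 + 2×2 + 3×5 + 4×2 + 4×1 = 33; y[4] = 1×1 + 2×2 + 3×2 + 4×5 + 4×2 = 39. Result: [38, 28, 30, 33, 39]

[38, 28, 30, 33, 39]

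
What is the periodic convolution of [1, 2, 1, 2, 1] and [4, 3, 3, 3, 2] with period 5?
Use y[k] = Σ_j x[j]·h[(k-j) mod 5]. y[0] = 1×4 + 2×2 + 1×3 + 2×3 + 1×3 = 20; y[1] = 1×3 + 2×4 + 1×2 + 2×3 + 1×3 = 22; y[2] = 1×3 + 2×3 + 1×4 + 2×2 + 1×3 = 20; y[3] = 1×3 + 2×3 + 1×3 + 2×4 + 1×2 = 22; y[4] = 1×2 + 2×3 + 1×3 + 2×3 + 1×4 = 21. Result: [20, 22, 20, 22, 21]

[20, 22, 20, 22, 21]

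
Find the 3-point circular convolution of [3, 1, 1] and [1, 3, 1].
Use y[k] = Σ_j x[j]·h[(k-j) mod 3]. y[0] = 3×1 + 1×1 + 1×3 = 7; y[1] = 3×3 + 1×1 + 1×1 = 11; y[2] = 3×1 + 1×3 + 1×1 = 7. Result: [7, 11, 7]

[7, 11, 7]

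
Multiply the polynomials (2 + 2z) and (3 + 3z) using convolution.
Ascending coefficients: a = [2, 2], b = [3, 3]. c[0] = 2×3 = 6; c[1] = 2×3 + 2×3 = 12; c[2] = 2×3 = 6. Result coefficients: [6, 12, 6] → 6 + 12z + 6z^2

6 + 12z + 6z^2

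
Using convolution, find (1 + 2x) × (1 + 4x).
Ascending coefficients: a = [1, 2], b = [1, 4]. c[0] = 1×1 = 1; c[1] = 1×4 + 2×1 = 6; c[2] = 2×4 = 8. Result coefficients: [1, 6, 8] → 1 + 6x + 8x^2

1 + 6x + 8x^2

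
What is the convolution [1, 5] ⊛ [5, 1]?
y[0] = 1×5 = 5; y[1] = 1×1 + 5×5 = 26; y[2] = 5×1 = 5

[5, 26, 5]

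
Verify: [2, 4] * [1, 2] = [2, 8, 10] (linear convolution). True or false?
Recompute linear convolution of [2, 4] and [1, 2]: y[0] = 2×1 = 2; y[1] = 2×2 + 4×1 = 8; y[2] = 4×2 = 8 → [2, 8, 8]. Compare to given [2, 8, 10]: they differ at index 2: given 10, correct 8, so answer: No

No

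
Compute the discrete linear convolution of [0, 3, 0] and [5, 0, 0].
y[0] = 0×5 = 0; y[1] = 0×0 + 3×5 = 15; y[2] = 0×0 + 3×0 + 0×5 = 0; y[3] = 3×0 + 0×0 = 0; y[4] = 0×0 = 0

[0, 15, 0, 0, 0]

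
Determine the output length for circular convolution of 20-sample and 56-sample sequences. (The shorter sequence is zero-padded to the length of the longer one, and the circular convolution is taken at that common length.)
Circular convolution (zero-padding the shorter input) has length max(m, n) = max(20, 56) = 56

56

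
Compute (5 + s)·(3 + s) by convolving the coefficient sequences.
Ascending coefficients: a = [5, 1], b = [3, 1]. c[0] = 5×3 = 15; c[1] = 5×1 + 1×3 = 8; c[2] = 1×1 = 1. Result coefficients: [15, 8, 1] → 15 + 8s + s^2

15 + 8s + s^2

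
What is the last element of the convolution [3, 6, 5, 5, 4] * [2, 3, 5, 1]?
Use y[k] = Σ_i a[i]·b[k-i] at k=7. y[7] = 4×1 = 4

4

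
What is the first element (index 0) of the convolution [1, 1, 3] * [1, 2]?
Use y[k] = Σ_i a[i]·b[k-i] at k=0. y[0] = 1×1 = 1

1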